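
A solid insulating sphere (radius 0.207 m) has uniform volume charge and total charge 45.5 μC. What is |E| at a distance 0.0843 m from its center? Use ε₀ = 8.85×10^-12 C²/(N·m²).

|E| ≈ 3.89×10^6 N/C

Use a concentric Gaussian sphere at r = 0.0843 m (r < R).
For a uniform sphere the enclosed fraction is (r/R)³, so Q_enc = (45.5 μC)(0.0843/0.207)³ = 3.073×10^-6 C.
By Gauss's law, ∮E·dA = E·4πr² = Q_enc/ε₀.
E = |Q_enc|/(4πε₀r²) = (3.073×10^-6)/(4π·8.85×10^-12·(0.0843)²) = 3.89e6 N/C.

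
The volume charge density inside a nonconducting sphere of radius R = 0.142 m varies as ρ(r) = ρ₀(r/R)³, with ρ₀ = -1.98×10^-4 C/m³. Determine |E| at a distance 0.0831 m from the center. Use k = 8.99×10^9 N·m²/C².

By spherical symmetry E is radial; choose a Gaussian sphere of radius r = 0.0831 m (r < R).
Integrate the density: Q_enc = 4π ∫₀^r ρ₀(r'/R)^3 r'² dr' = 4πρ₀ r^6/(6·R³) = -4.769×10^-8 C.
By Gauss's law, ∮E·dA = E·4πr² = Q_enc/ε₀.
E = k|Q_enc|/r² = (8.99×10^9)(4.769×10^-8)/(0.0831)² = 6.21e4 N/C.

|E| ≈ 6.21×10^4 N/C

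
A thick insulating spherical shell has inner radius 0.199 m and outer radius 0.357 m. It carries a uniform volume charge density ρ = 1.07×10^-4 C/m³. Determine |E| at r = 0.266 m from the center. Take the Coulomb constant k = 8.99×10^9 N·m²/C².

E ≈ 6.23e5 V/m

Use a concentric Gaussian sphere at r = 0.266 m (within the shell material, 0.199 m < r < 0.357 m).
Only the shell between 0.199 m and r is enclosed: Q_enc = ρ·(4π/3)(r³ − a³) = (1.07e-4)·(4π/3)·((0.266)³ − (0.199)³) = 4.904e-6 C.
Gauss's law: E·4πr² = Q_enc/ε₀.
E = k|Q_enc|/r² = (8.99×10^9)(4.904×10^-6)/(0.266)² = 6.23×10^5 N/C.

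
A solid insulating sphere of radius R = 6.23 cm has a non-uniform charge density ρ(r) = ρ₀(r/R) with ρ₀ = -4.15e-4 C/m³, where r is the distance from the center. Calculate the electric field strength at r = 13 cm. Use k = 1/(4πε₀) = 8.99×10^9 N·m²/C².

1.68×10^5 N/C

Take a concentric spherical Gaussian surface of radius r = 13 cm (r > R, all charge enclosed).
Q_enc = 4π ∫₀^R ρ₀(r'/R)^1 r'² dr' = 4πρ₀R³/4 = -3.153×10^-7 C.
Since E is radial and uniform over the Gaussian sphere, Φ = E·4πr² = Q_enc/ε₀.
E = k|Q_enc|/r² = (8.99×10^9)(3.153×10^-7)/(0.13)² = 1.68×10^5 N/C.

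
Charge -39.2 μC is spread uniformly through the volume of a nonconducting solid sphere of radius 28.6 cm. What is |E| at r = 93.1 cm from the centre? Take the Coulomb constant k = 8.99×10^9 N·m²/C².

|E| = 4.07×10^5 N/C

Use a concentric Gaussian sphere at r = 93.1 cm (r > R, so the entire charge is enclosed).
Q_enc = -39.2 μC = -3.92e-5 C.
Applying ∮E·dA = Q_enc/ε₀ with Φ = E(4πr²):
E = k|Q_enc|/r² = (8.99×10^9)(3.92×10^-5)/(0.931)² = 4.07×10^5 N/C.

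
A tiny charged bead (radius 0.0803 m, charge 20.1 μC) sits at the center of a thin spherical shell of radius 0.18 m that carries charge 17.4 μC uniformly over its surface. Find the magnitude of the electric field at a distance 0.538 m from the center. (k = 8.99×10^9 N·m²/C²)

|E| = 1.16e6 V/m

By spherical symmetry E is radial; choose a Gaussian sphere of radius r = 0.538 m (r > 0.18 m, enclosing both).
Q_enc = (20.1 μC) + (17.4 μC) = 3.75×10^-5 C.
Gauss's law: E·4πr² = Q_enc/ε₀.
E = k|Q_enc|/r² = (8.99×10^9)(3.75×10^-5)/(0.538)² = 1.16×10^6 N/C.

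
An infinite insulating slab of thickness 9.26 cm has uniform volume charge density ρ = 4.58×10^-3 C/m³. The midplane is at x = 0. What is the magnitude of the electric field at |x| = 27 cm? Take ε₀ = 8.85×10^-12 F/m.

E = 2.40×10^7 N/C

The point |x| = 27 cm lies outside the slab (half-thickness 0.0463 m). A symmetric pillbox spanning the full slab encloses Q_enc = ρ·d·A.
Flux = 2EA ⇒ E = |ρ|d/(2ε₀), independent of distance outside.
E = (4.58e-3)(0.0926)/(2·8.85×10^-12) = 2.40e7 N/C.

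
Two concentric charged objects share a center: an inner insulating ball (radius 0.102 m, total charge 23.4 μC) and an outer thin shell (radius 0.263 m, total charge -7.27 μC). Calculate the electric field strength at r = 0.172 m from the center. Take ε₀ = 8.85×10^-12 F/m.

|E| = 7.11×10^6 N/C

By spherical symmetry E is radial; choose a Gaussian sphere of radius r = 0.172 m (between the bodies, 0.102 m < r < 0.263 m).
The shell at 0.263 m lies outside the Gaussian surface, so Q_enc = 23.4 μC = 2.34×10^-5 C.
Applying ∮E·dA = Q_enc/ε₀ with Φ = E(4πr²):
E = |Q_enc|/(4πε₀r²) = (2.34e-5)/(4π·8.85×10^-12·(0.172)²) = 7.11×10^6 N/C.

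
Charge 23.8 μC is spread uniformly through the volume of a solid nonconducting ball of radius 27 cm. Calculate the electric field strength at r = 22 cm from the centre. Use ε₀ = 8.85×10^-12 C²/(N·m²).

Take a concentric spherical Gaussian surface of radius r = 22 cm (r < R).
Only the charge within r is enclosed: Q_enc = Q·(r/R)³ = (23.8 μC)·(22 cm/27 cm)³ = 1.288×10^-5 C.
Gauss's law: E·4πr² = Q_enc/ε₀.
E = |Q_enc|/(4πε₀r²) = (1.288e-5)/(4π·8.85×10^-12·(0.22)²) = 2.39×10^6 N/C.

E ≈ 2.39×10^6 N/C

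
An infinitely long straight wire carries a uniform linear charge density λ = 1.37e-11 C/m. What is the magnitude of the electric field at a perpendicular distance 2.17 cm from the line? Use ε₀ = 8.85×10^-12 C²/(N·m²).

|E| = 11.4 N/C

Coaxial Gaussian cylinder, radius r = 2.17 cm, length L.
Q_enc = λL, so λ_enc = 1.37×10^-11 C/m.
Since E is radial and uniform over the curved surface, Φ = E·2πrL = Q_enc/ε₀ = λ_enc L/ε₀.
E = |λ_enc|/(2πε₀r) = (1.37×10^-11)/(2π·8.85×10^-12·0.0217) = 11.4 N/C.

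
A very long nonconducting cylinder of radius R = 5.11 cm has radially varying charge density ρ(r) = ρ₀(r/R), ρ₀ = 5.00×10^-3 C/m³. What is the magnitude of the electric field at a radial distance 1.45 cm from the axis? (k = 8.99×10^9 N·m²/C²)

Take a coaxial cylindrical Gaussian surface of radius r = 1.45 cm and length L (r < R).
Integrating ρ over the cross-section to radius r: λ_enc = (2πρ₀/R) ∫₀^r r'^2 dr' = 2πρ₀ r^3/(3·R) = 6.248×10^-7 C/m.
By Gauss's law (flux through the curved wall only), E·2πrL = λ_enc L/ε₀.
E = 2k|λ_enc|/r = 2(8.99×10^9)(6.248e-7)/(0.0145) = 7.75×10^5 N/C.

7.75×10^5 N/C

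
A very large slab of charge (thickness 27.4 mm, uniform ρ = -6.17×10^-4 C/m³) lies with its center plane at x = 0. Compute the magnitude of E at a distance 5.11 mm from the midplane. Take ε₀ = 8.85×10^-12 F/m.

By symmetry E is perpendicular to the slab. A Gaussian pillbox from −5.11 mm to +5.11 mm (face area A) lies entirely within the slab.
Q_enc = ρ·(2x)·A and flux = 2EA, so 2EA = 2ρxA/ε₀ ⇒ E = |ρ|x/ε₀.
E = (6.17e-4)(0.00511)/(8.85×10^-12) = 3.56×10^5 N/C.

|E| = 3.56e5 V/m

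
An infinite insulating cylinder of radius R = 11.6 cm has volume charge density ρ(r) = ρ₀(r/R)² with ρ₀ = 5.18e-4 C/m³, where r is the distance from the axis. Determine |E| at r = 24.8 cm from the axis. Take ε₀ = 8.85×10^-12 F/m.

Take a coaxial cylindrical Gaussian surface of radius r = 24.8 cm and length L (r > R, full charge per length enclosed).
λ_enc = 2π ∫₀^R ρ₀(r'/R)^2 r' dr' = 2πρ₀R²/4 = 1.095e-5 C/m.
Applying ∮E·dA = Q_enc/ε₀ with the end caps contributing no flux:
E = |λ_enc|/(2πε₀r) = (1.095×10^-5)/(2π·8.85×10^-12·0.248) = 7.94×10^5 N/C.

E = 7.94e5 N/C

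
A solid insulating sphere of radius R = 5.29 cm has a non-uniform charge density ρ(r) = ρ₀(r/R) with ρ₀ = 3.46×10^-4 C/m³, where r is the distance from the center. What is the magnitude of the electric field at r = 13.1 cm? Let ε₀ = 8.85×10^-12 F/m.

Symmetry ⇒ E = E(r) r̂. Gaussian sphere of radius r = 13.1 cm (r > R, all charge enclosed).
Q_enc = 4π ∫₀^R ρ₀(r'/R)^1 r'² dr' = 4πρ₀R³/4 = 1.609×10^-7 C.
By Gauss's law, ∮E·dA = E·4πr² = Q_enc/ε₀.
E = |Q_enc|/(4πε₀r²) = (1.609×10^-7)/(4π·8.85×10^-12·(0.131)²) = 8.43×10^4 N/C.

E ≈ 8.43e4 N/C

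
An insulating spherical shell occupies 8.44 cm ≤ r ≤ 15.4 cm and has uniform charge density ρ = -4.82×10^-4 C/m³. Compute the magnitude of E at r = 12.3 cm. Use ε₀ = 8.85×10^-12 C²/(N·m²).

Take a concentric spherical Gaussian surface of radius r = 12.3 cm (within the shell material, 8.44 cm < r < 15.4 cm).
Only the shell between 8.44 cm and r is enclosed: Q_enc = ρ·(4π/3)(r³ − a³) = (-4.82×10^-4)·(4π/3)·((0.123)³ − (0.0844)³) = -2.543e-6 C.
Since E is radial and uniform over the Gaussian sphere, Φ = E·4πr² = Q_enc/ε₀.
E = |Q_enc|/(4πε₀r²) = (2.543×10^-6)/(4π·8.85×10^-12·(0.123)²) = 1.51×10^6 N/C.

1.51×10^6 N/C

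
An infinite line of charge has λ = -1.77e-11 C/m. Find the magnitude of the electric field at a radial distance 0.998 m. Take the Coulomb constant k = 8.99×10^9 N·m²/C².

|E| = 0.319 N/C

Choose a coaxial cylinder of radius r = 0.998 m (arbitrary length L) as the Gaussian surface.
Q_enc = λL, so λ_enc = -1.77e-11 C/m.
Since E is radial and uniform over the curved surface, Φ = E·2πrL = Q_enc/ε₀ = λ_enc L/ε₀.
E = 2k|λ_enc|/r = 2(8.99×10^9)(1.77×10^-11)/(0.998) = 0.319 N/C.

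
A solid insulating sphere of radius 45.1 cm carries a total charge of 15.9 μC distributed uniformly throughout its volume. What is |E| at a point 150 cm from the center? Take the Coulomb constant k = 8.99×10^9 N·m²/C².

|E| ≈ 6.35×10^4 V/m

Symmetry ⇒ E = E(r) r̂. Gaussian sphere of radius r = 150 cm (r > R, so the entire charge is enclosed).
Q_enc = 15.9 μC = 1.59×10^-5 C.
Applying ∮E·dA = Q_enc/ε₀ with Φ = E(4πr²):
E = k|Q_enc|/r² = (8.99×10^9)(1.59e-5)/(1.5)² = 6.35×10^4 N/C.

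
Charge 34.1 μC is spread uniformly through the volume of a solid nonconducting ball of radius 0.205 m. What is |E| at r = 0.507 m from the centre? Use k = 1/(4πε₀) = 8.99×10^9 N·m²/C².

Symmetry ⇒ E = E(r) r̂. Gaussian sphere of radius r = 0.507 m (r > R, so the entire charge is enclosed).
Q_enc = 34.1 μC = 3.41×10^-5 C.
Since E is radial and uniform over the Gaussian sphere, Φ = E·4πr² = Q_enc/ε₀.
E = k|Q_enc|/r² = (8.99×10^9)(3.41×10^-5)/(0.507)² = 1.19×10^6 N/C.

|E| = 1.19×10^6 N/C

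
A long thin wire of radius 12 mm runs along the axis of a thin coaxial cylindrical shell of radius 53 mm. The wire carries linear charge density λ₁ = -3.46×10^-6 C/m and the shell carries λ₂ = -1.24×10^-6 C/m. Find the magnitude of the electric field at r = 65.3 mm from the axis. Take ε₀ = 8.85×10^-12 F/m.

Take a coaxial cylindrical Gaussian surface of radius r = 65.3 mm and length L (r > 53 mm, enclosing both).
λ_enc = λ₁ + λ₂ = (-3.46e-6) + (-1.24×10^-6) = -4.70e-6 C/m.
By Gauss's law (flux through the curved wall only), E·2πrL = λ_enc L/ε₀.
E = |λ_enc|/(2πε₀r) = (4.70e-6)/(2π·8.85×10^-12·0.0653) = 1.29e6 N/C.

|E| = 1.29×10^6 V/m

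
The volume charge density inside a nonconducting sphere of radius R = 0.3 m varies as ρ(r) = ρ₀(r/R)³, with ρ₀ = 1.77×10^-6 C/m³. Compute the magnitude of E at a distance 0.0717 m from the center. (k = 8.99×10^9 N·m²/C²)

By spherical symmetry E is radial; choose a Gaussian sphere of radius r = 0.0717 m (r < R).
Integrate the density: Q_enc = 4π ∫₀^r ρ₀(r'/R)^3 r'² dr' = 4πρ₀ r^6/(6·R³) = 1.865e-11 C.
Since E is radial and uniform over the Gaussian sphere, Φ = E·4πr² = Q_enc/ε₀.
E = k|Q_enc|/r² = (8.99×10^9)(1.865×10^-11)/(0.0717)² = 32.6 N/C.

|E| = 32.6 V/m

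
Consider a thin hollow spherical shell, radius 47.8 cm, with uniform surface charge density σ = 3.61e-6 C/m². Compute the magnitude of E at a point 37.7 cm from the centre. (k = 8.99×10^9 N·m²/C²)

Use a concentric Gaussian sphere at r = 37.7 cm (inside the shell, r < 47.8 cm).
All the charge is outside the Gaussian surface: Q_enc = 0, hence E = 0 everywhere inside the shell.

E = 0 (no enclosed charge)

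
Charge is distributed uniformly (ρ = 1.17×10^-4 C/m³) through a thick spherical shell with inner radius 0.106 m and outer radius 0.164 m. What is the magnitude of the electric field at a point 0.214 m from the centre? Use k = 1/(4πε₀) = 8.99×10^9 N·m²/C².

E ≈ 3.10×10^5 N/C

Take a concentric spherical Gaussian surface of radius r = 0.214 m (r > 0.164 m, enclosing the whole shell).
Q_enc = ρ·(4π/3)(b³ − a³) = (1.17×10^-4)·(4π/3)·((0.164)³ − (0.106)³) = 1.578e-6 C.
Since E is radial and uniform over the Gaussian sphere, Φ = E·4πr² = Q_enc/ε₀.
E = k|Q_enc|/r² = (8.99×10^9)(1.578×10^-6)/(0.214)² = 3.10×10^5 N/C.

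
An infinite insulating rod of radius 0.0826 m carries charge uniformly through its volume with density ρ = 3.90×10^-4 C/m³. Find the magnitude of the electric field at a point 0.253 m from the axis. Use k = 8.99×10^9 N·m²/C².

|E| ≈ 5.94×10^5 N/C

Choose a coaxial cylinder of radius r = 0.253 m (arbitrary length L) as the Gaussian surface (r > 0.0826 m, full cross-section enclosed).
λ_enc = ρ·πR² = (3.90×10^-4)π(0.0826)² = 8.359e-6 C/m.
Since E is radial and uniform over the curved surface, Φ = E·2πrL = Q_enc/ε₀ = λ_enc L/ε₀.
E = 2k|λ_enc|/r = 2(8.99×10^9)(8.359×10^-6)/(0.253) = 5.94×10^5 N/C.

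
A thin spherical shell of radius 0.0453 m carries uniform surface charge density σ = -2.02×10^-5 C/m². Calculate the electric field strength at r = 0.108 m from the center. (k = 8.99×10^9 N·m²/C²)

Take a concentric spherical Gaussian surface of radius r = 0.108 m (r > 0.0453 m).
The entire shell is enclosed: Q_enc = σ·4πR² = (-2.02e-5)·4π·(0.0453)² = -5.209×10^-7 C.
Gauss's law: E·4πr² = Q_enc/ε₀.
E = k|Q_enc|/r² = (8.99×10^9)(5.209×10^-7)/(0.108)² = 4.01×10^5 N/C.

E = 4.01e5 N/C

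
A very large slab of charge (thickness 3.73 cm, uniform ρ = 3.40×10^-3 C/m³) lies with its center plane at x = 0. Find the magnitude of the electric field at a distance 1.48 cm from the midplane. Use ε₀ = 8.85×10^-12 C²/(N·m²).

E = 5.69e6 N/C

By symmetry E is perpendicular to the slab. A Gaussian pillbox from −1.48 cm to +1.48 cm (face area A) lies entirely within the slab.
Q_enc = ρ·(2x)·A and flux = 2EA, so 2EA = 2ρxA/ε₀ ⇒ E = |ρ|x/ε₀.
E = (3.40×10^-3)(0.0148)/(8.85×10^-12) = 5.69×10^6 N/C.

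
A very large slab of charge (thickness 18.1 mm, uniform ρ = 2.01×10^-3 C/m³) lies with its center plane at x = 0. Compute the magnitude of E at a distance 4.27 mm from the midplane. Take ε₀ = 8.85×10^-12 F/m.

|E| = 9.70e5 V/m

By symmetry E is perpendicular to the slab. A Gaussian pillbox from −4.27 mm to +4.27 mm (face area A) lies entirely within the slab.
Q_enc = ρ·(2x)·A and flux = 2EA, so 2EA = 2ρxA/ε₀ ⇒ E = |ρ|x/ε₀.
E = (2.01e-3)(0.00427)/(8.85×10^-12) = 9.70×10^5 N/C.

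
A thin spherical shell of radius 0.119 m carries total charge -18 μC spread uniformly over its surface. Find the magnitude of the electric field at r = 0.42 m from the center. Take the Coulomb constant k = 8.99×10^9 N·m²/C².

Use a concentric Gaussian sphere at r = 0.42 m (r > 0.119 m).
The entire shell is enclosed: Q_enc = -1.80e-5 C.
Since E is radial and uniform over the Gaussian sphere, Φ = E·4πr² = Q_enc/ε₀.
E = k|Q_enc|/r² = (8.99×10^9)(1.80e-5)/(0.42)² = 9.17×10^5 N/C.

|E| ≈ 9.17×10^5 N/C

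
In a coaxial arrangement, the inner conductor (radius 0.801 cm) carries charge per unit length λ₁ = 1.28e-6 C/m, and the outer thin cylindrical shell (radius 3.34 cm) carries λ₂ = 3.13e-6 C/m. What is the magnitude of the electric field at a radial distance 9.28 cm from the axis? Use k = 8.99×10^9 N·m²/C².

E ≈ 8.54×10^5 N/C

Take a coaxial cylindrical Gaussian surface of radius r = 9.28 cm and length L (r > 3.34 cm, enclosing both).
λ_enc = λ₁ + λ₂ = (1.28×10^-6) + (3.13e-6) = 4.41×10^-6 C/m.
Gauss's law: E·2πrL = λ_enc L/ε₀.
E = 2k|λ_enc|/r = 2(8.99×10^9)(4.41×10^-6)/(0.0928) = 8.54e5 N/C.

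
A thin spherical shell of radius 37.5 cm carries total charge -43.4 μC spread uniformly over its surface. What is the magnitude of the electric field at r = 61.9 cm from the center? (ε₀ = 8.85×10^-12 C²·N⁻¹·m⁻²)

By spherical symmetry E is radial; choose a Gaussian sphere of radius r = 61.9 cm (r > 37.5 cm).
The entire shell is enclosed: Q_enc = -4.34×10^-5 C.
Since E is radial and uniform over the Gaussian sphere, Φ = E·4πr² = Q_enc/ε₀.
E = |Q_enc|/(4πε₀r²) = (4.34e-5)/(4π·8.85×10^-12·(0.619)²) = 1.02×10^6 N/C.

E = 1.02e6 N/C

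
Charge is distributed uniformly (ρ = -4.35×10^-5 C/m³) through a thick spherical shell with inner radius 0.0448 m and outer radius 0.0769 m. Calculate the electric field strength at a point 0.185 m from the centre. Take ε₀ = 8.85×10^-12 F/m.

By spherical symmetry E is radial; choose a Gaussian sphere of radius r = 0.185 m (r > 0.0769 m, enclosing the whole shell).
Q_enc = ρ·(4π/3)(b³ − a³) = (-4.35×10^-5)·(4π/3)·((0.0769)³ − (0.0448)³) = -6.648×10^-8 C.
Gauss's law: E·4πr² = Q_enc/ε₀.
E = |Q_enc|/(4πε₀r²) = (6.648×10^-8)/(4π·8.85×10^-12·(0.185)²) = 1.75×10^4 N/C.

|E| ≈ 1.75×10^4 N/C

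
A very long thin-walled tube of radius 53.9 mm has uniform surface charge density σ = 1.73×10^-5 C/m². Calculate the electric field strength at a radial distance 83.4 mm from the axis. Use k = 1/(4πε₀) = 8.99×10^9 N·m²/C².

E ≈ 1.26e6 N/C

Coaxial Gaussian cylinder, radius r = 83.4 mm, length L (r > 53.9 mm).
The whole shell is enclosed: λ_enc = σ·2πR = (1.73e-5)·2π·(0.0539) = 5.859×10^-6 C/m.
Gauss's law: E·2πrL = λ_enc L/ε₀.
E = 2k|λ_enc|/r = 2(8.99×10^9)(5.859×10^-6)/(0.0834) = 1.26×10^6 N/C.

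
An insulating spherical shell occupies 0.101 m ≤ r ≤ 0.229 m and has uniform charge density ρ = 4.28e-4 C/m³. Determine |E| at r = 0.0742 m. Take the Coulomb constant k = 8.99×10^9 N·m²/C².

Use a concentric Gaussian sphere at r = 0.0742 m (r < 0.101 m, inside the empty cavity).
No charge is enclosed, so by Gauss's law E·4πr² = 0 ⇒ E = 0.

|E| = 0 V/m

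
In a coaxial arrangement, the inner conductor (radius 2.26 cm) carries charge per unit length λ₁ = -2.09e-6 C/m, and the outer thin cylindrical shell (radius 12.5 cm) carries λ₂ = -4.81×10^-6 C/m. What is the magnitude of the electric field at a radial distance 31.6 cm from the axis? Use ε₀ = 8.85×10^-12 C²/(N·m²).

Take a coaxial cylindrical Gaussian surface of radius r = 31.6 cm and length L (r > 12.5 cm, enclosing both).
λ_enc = λ₁ + λ₂ = (-2.09×10^-6) + (-4.81e-6) = -6.90e-6 C/m.
Since E is radial and uniform over the curved surface, Φ = E·2πrL = Q_enc/ε₀ = λ_enc L/ε₀.
E = |λ_enc|/(2πε₀r) = (6.90×10^-6)/(2π·8.85×10^-12·0.316) = 3.93×10^5 N/C.

|E| = 3.93e5 N/C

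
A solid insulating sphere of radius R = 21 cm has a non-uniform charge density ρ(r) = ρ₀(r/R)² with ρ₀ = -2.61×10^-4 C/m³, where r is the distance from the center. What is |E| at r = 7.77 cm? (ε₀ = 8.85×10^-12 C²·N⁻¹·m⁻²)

Symmetry ⇒ E = E(r) r̂. Gaussian sphere of radius r = 7.77 cm (r < R).
Integrate the density: Q_enc = 4π ∫₀^r ρ₀(r'/R)^2 r'² dr' = 4πρ₀ r^5/(5·R²) = -4.213×10^-8 C.
Applying ∮E·dA = Q_enc/ε₀ with Φ = E(4πr²):
E = |Q_enc|/(4πε₀r²) = (4.213e-8)/(4π·8.85×10^-12·(0.0777)²) = 6.27e4 N/C.

|E| = 6.27e4 V/m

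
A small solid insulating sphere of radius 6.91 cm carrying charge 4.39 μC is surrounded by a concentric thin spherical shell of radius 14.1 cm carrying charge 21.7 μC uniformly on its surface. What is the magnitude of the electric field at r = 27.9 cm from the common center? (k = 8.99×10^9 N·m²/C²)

|E| ≈ 3.01e6 N/C

Use a concentric Gaussian sphere at r = 27.9 cm (r > 14.1 cm, enclosing both).
Q_enc = (4.39 μC) + (21.7 μC) = 2.609×10^-5 C.
Gauss's law: E·4πr² = Q_enc/ε₀.
E = k|Q_enc|/r² = (8.99×10^9)(2.609×10^-5)/(0.279)² = 3.01×10^6 N/C.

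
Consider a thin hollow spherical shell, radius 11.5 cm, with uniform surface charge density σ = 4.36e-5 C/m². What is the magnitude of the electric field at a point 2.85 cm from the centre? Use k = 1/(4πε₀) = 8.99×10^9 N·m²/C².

E = 0 (no enclosed charge)

By spherical symmetry E is radial; choose a Gaussian sphere of radius r = 2.85 cm (inside the shell, r < 11.5 cm).
All the charge is outside the Gaussian surface: Q_enc = 0, hence E = 0 everywhere inside the shell.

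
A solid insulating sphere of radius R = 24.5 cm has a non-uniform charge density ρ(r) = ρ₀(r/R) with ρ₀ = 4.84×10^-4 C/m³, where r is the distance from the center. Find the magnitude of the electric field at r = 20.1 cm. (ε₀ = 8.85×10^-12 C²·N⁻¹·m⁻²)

E ≈ 2.25×10^6 V/m

By spherical symmetry E is radial; choose a Gaussian sphere of radius r = 20.1 cm (r < R).
Integrate the density: Q_enc = 4π ∫₀^r ρ₀(r'/R)^1 r'² dr' = 4πρ₀ r^4/(4·R) = 1.013×10^-5 C.
Since E is radial and uniform over the Gaussian sphere, Φ = E·4πr² = Q_enc/ε₀.
E = |Q_enc|/(4πε₀r²) = (1.013e-5)/(4π·8.85×10^-12·(0.201)²) = 2.25×10^6 N/C.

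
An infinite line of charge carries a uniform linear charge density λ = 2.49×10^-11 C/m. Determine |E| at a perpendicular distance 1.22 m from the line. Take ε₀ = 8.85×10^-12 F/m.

Take a coaxial cylindrical Gaussian surface of radius r = 1.22 m and length L.
Q_enc = λL, so λ_enc = 2.49e-11 C/m.
Since E is radial and uniform over the curved surface, Φ = E·2πrL = Q_enc/ε₀ = λ_enc L/ε₀.
E = |λ_enc|/(2πε₀r) = (2.49e-11)/(2π·8.85×10^-12·1.22) = 0.367 N/C.

0.367 V/m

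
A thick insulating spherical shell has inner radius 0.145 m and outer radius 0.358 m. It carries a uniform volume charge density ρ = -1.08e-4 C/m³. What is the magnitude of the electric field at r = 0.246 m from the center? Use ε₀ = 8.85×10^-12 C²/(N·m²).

Use a concentric Gaussian sphere at r = 0.246 m (within the shell material, 0.145 m < r < 0.358 m).
Enclosed charge is the volume from a to r: Q_enc = (4π/3)ρ(r³ − a³) = -5.356×10^-6 C.
By Gauss's law, ∮E·dA = E·4πr² = Q_enc/ε₀.
E = |Q_enc|/(4πε₀r²) = (5.356×10^-6)/(4π·8.85×10^-12·(0.246)²) = 7.96e5 N/C.

E = 7.96e5 V/m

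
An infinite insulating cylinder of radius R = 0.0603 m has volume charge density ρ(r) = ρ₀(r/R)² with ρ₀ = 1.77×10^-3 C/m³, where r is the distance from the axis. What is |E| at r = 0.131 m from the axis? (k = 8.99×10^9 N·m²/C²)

|E| ≈ 1.39×10^6 V/m

Coaxial Gaussian cylinder, radius r = 0.131 m, length L (r > R, full charge per length enclosed).
λ_enc = 2π ∫₀^R ρ₀(r'/R)^2 r' dr' = 2πρ₀R²/4 = 1.011×10^-5 C/m.
Since E is radial and uniform over the curved surface, Φ = E·2πrL = Q_enc/ε₀ = λ_enc L/ε₀.
E = 2k|λ_enc|/r = 2(8.99×10^9)(1.011×10^-5)/(0.131) = 1.39×10^6 N/C.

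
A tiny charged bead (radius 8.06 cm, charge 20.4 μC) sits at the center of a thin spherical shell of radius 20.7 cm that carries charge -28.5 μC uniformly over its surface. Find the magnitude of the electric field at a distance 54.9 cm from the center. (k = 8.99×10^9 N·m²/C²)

|E| = 2.42×10^5 N/C

Use a concentric Gaussian sphere at r = 54.9 cm (r > 20.7 cm, enclosing both).
Q_enc = (20.4 μC) + (-28.5 μC) = -8.10e-6 C.
Applying ∮E·dA = Q_enc/ε₀ with Φ = E(4πr²):
E = k|Q_enc|/r² = (8.99×10^9)(8.10×10^-6)/(0.549)² = 2.42×10^5 N/C.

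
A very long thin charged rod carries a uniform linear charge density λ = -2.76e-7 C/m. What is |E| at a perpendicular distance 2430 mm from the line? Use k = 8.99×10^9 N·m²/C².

By cylindrical symmetry E is radial; use a coaxial Gaussian cylinder of radius 2430 mm and length L.
Q_enc = λL, so λ_enc = -2.76×10^-7 C/m.
Gauss's law: E·2πrL = λ_enc L/ε₀.
E = 2k|λ_enc|/r = 2(8.99×10^9)(2.76×10^-7)/(2.43) = 2.04×10^3 N/C.

E ≈ 2.04×10^3 N/C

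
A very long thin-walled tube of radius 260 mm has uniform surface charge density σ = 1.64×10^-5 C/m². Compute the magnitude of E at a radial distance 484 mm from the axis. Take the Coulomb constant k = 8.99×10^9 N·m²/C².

E = 9.95×10^5 N/C

Coaxial Gaussian cylinder, radius r = 484 mm, length L (r > 260 mm).
The whole shell is enclosed: λ_enc = σ·2πR = (1.64×10^-5)·2π·(0.26) = 2.679×10^-5 C/m.
By Gauss's law (flux through the curved wall only), E·2πrL = λ_enc L/ε₀.
E = 2k|λ_enc|/r = 2(8.99×10^9)(2.679×10^-5)/(0.484) = 9.95×10^5 N/C.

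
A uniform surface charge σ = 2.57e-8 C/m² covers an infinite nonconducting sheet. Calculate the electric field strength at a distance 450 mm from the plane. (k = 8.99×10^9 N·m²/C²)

|E| = 1.45×10^3 N/C

Choose a cylindrical pillbox piercing the sheet, end faces (area A) parallel to it.
Only the two end caps contribute flux: Φ = 2EA. With Q_enc = σA, Gauss's law gives E = |σ|/(2ε₀).
E = 2πk|σ| = 2π(8.99×10^9)(2.57×10^-8) = 1.45e3 N/C.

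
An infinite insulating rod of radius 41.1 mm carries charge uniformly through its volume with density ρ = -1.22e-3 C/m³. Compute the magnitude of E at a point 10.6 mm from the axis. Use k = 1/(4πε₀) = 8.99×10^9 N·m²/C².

By cylindrical symmetry E is radial; use a coaxial Gaussian cylinder of radius 10.6 mm and length L (r < R).
Charge inside radius r per length L is ρ·πr²·L, so λ_enc = ρπr² = -4.306×10^-7 C/m.
Since E is radial and uniform over the curved surface, Φ = E·2πrL = Q_enc/ε₀ = λ_enc L/ε₀.
E = 2k|λ_enc|/r = 2(8.99×10^9)(4.306×10^-7)/(0.0106) = 7.30×10^5 N/C.

E ≈ 7.30×10^5 V/m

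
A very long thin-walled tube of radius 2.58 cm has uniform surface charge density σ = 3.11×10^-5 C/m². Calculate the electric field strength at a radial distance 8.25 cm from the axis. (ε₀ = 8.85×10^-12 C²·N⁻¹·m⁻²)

|E| ≈ 1.10×10^6 N/C

Take a coaxial cylindrical Gaussian surface of radius r = 8.25 cm and length L (r > 2.58 cm).
The whole shell is enclosed: λ_enc = σ·2πR = (3.11×10^-5)·2π·(0.0258) = 5.042e-6 C/m.
Applying ∮E·dA = Q_enc/ε₀ with the end caps contributing no flux:
E = |λ_enc|/(2πε₀r) = (5.042×10^-6)/(2π·8.85×10^-12·0.0825) = 1.10×10^6 N/C.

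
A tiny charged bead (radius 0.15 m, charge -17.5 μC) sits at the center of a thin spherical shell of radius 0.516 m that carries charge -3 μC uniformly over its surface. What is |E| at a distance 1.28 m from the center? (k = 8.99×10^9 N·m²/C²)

1.12×10^5 V/m

Take a concentric spherical Gaussian surface of radius r = 1.28 m (r > 0.516 m, enclosing both).
Q_enc = (-17.5 μC) + (-3 μC) = -2.05×10^-5 C.
Applying ∮E·dA = Q_enc/ε₀ with Φ = E(4πr²):
E = k|Q_enc|/r² = (8.99×10^9)(2.05e-5)/(1.28)² = 1.12×10^5 N/C.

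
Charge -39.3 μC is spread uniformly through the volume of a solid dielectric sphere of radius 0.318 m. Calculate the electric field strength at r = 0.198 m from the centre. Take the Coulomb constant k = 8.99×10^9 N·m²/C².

|E| ≈ 2.18e6 N/C

Symmetry ⇒ E = E(r) r̂. Gaussian sphere of radius r = 0.198 m (r < R).
For a uniform sphere the enclosed fraction is (r/R)³, so Q_enc = (-39.3 μC)(0.198/0.318)³ = -9.487×10^-6 C.
By Gauss's law, ∮E·dA = E·4πr² = Q_enc/ε₀.
E = k|Q_enc|/r² = (8.99×10^9)(9.487×10^-6)/(0.198)² = 2.18×10^6 N/C.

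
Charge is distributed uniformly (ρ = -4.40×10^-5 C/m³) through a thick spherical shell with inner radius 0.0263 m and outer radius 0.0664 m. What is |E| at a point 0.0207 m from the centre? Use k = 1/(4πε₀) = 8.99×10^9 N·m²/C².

By spherical symmetry E is radial; choose a Gaussian sphere of radius r = 0.0207 m (r < 0.0263 m, inside the empty cavity).
Q_enc = 0 (all charge lies at larger r); Gauss's law gives E = 0.

|E| = 0 N/C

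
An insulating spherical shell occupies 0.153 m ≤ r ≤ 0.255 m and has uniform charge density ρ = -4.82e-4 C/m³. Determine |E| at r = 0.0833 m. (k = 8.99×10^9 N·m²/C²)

Use a concentric Gaussian sphere at r = 0.0833 m (r < 0.153 m, inside the empty cavity).
Q_enc = 0 (all charge lies at larger r); Gauss's law gives E = 0.

|E| = 0 V/m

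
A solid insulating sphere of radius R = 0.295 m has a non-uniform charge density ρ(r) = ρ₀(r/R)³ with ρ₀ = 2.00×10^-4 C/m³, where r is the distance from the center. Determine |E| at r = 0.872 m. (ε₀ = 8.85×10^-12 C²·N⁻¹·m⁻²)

Symmetry ⇒ E = E(r) r̂. Gaussian sphere of radius r = 0.872 m (r > R, all charge enclosed).
Q_enc = 4π ∫₀^R ρ₀(r'/R)^3 r'² dr' = 4πρ₀R³/6 = 1.075×10^-5 C.
By Gauss's law, ∮E·dA = E·4πr² = Q_enc/ε₀.
E = |Q_enc|/(4πε₀r²) = (1.075×10^-5)/(4π·8.85×10^-12·(0.872)²) = 1.27e5 N/C.

E ≈ 1.27×10^5 V/m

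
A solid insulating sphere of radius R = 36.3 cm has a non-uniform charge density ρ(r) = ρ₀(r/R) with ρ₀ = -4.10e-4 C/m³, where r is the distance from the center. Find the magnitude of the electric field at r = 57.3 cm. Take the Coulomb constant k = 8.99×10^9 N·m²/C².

Symmetry ⇒ E = E(r) r̂. Gaussian sphere of radius r = 57.3 cm (r > R, all charge enclosed).
Q_enc = 4π ∫₀^R ρ₀(r'/R)^1 r'² dr' = 4πρ₀R³/4 = -6.161×10^-5 C.
Since E is radial and uniform over the Gaussian sphere, Φ = E·4πr² = Q_enc/ε₀.
E = k|Q_enc|/r² = (8.99×10^9)(6.161×10^-5)/(0.573)² = 1.69×10^6 N/C.

|E| = 1.69×10^6 N/C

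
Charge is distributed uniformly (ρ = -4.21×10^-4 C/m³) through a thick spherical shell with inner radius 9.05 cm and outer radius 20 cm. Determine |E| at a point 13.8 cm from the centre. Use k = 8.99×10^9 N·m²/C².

Take a concentric spherical Gaussian surface of radius r = 13.8 cm (within the shell material, 9.05 cm < r < 20 cm).
Enclosed charge is the volume from a to r: Q_enc = (4π/3)ρ(r³ − a³) = -3.327×10^-6 C.
By Gauss's law, ∮E·dA = E·4πr² = Q_enc/ε₀.
E = k|Q_enc|/r² = (8.99×10^9)(3.327e-6)/(0.138)² = 1.57×10^6 N/C.

|E| ≈ 1.57×10^6 V/m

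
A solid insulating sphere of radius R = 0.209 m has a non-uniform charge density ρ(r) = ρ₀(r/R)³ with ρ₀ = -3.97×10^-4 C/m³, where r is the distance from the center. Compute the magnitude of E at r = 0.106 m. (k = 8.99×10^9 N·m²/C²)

E ≈ 1.03e5 N/C

Take a concentric spherical Gaussian surface of radius r = 0.106 m (r < R).
Q_enc = ∫₀^r ρ(r')·4πr'² dr' = (4πρ₀/R³) ∫₀^r r'^5 dr' = 4πρ₀ r^6/(6·R³) = -1.292×10^-7 C.
Applying ∮E·dA = Q_enc/ε₀ with Φ = E(4πr²):
E = k|Q_enc|/r² = (8.99×10^9)(1.292e-7)/(0.106)² = 1.03×10^5 N/C.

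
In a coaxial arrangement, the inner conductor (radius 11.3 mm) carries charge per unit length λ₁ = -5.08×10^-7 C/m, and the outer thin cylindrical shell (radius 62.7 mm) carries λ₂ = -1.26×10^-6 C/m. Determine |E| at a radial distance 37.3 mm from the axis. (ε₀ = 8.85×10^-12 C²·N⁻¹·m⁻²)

By cylindrical symmetry E is radial; use a coaxial Gaussian cylinder of radius 37.3 mm and length L (between the conductors, 11.3 mm < r < 62.7 mm).
Only the inner wire is enclosed; the outer shell contributes nothing inside itself. λ_enc = λ₁ = -5.08×10^-7 C/m.
By Gauss's law (flux through the curved wall only), E·2πrL = λ_enc L/ε₀.
E = |λ_enc|/(2πε₀r) = (5.08×10^-7)/(2π·8.85×10^-12·0.0373) = 2.45×10^5 N/C.

|E| = 2.45×10^5 N/C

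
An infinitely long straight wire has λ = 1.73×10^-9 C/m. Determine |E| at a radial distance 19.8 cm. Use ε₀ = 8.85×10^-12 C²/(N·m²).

|E| = 157 V/m

By cylindrical symmetry E is radial; use a coaxial Gaussian cylinder of radius 19.8 cm and length L.
Q_enc = λL, so λ_enc = 1.73×10^-9 C/m.
Applying ∮E·dA = Q_enc/ε₀ with the end caps contributing no flux:
E = |λ_enc|/(2πε₀r) = (1.73e-9)/(2π·8.85×10^-12·0.198) = 157 N/C.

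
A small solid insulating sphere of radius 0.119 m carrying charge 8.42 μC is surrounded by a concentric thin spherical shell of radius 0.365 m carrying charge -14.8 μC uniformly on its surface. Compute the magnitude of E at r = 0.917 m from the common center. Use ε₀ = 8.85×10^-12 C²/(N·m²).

Take a concentric spherical Gaussian surface of radius r = 0.917 m (r > 0.365 m, enclosing both).
Q_enc = (8.42 μC) + (-14.8 μC) = -6.38×10^-6 C.
Applying ∮E·dA = Q_enc/ε₀ with Φ = E(4πr²):
E = |Q_enc|/(4πε₀r²) = (6.38e-6)/(4π·8.85×10^-12·(0.917)²) = 6.82×10^4 N/C.

6.82e4 V/m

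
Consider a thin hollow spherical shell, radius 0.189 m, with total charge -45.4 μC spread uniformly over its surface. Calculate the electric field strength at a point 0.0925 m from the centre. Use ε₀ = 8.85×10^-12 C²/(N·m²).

Take a concentric spherical Gaussian surface of radius r = 0.0925 m (inside the shell, r < 0.189 m).
All the charge is outside the Gaussian surface: Q_enc = 0, hence E = 0 everywhere inside the shell.

|E| = 0 N/C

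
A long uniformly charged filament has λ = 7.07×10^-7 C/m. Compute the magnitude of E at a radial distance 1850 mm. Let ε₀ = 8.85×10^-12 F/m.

E = 6.87×10^3 N/C

Choose a coaxial cylinder of radius r = 1850 mm (arbitrary length L) as the Gaussian surface.
Q_enc = λL, so λ_enc = 7.07e-7 C/m.
Gauss's law: E·2πrL = λ_enc L/ε₀.
E = |λ_enc|/(2πε₀r) = (7.07e-7)/(2π·8.85×10^-12·1.85) = 6.87×10^3 N/C.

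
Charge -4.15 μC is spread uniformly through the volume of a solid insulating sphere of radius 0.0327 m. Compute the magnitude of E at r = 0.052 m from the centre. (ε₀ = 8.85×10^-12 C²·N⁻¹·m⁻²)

|E| = 1.38×10^7 N/C

Use a concentric Gaussian sphere at r = 0.052 m (r > R, so the entire charge is enclosed).
Q_enc = -4.15 μC = -4.15e-6 C.
Gauss's law: E·4πr² = Q_enc/ε₀.
E = |Q_enc|/(4πε₀r²) = (4.15e-6)/(4π·8.85×10^-12·(0.052)²) = 1.38×10^7 N/C.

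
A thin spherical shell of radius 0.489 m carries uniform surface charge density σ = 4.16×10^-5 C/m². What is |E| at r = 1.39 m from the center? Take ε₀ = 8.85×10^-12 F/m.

Take a concentric spherical Gaussian surface of radius r = 1.39 m (r > 0.489 m).
The entire shell is enclosed: Q_enc = σ·4πR² = (4.16×10^-5)·4π·(0.489)² = 1.25×10^-4 C.
By Gauss's law, ∮E·dA = E·4πr² = Q_enc/ε₀.
E = |Q_enc|/(4πε₀r²) = (1.25e-4)/(4π·8.85×10^-12·(1.39)²) = 5.82×10^5 N/C.

5.82e5 N/C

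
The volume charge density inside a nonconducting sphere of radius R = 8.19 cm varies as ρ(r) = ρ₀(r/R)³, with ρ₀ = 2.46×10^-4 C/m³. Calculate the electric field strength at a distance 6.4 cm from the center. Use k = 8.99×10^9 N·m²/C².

E = 1.41×10^5 V/m

By spherical symmetry E is radial; choose a Gaussian sphere of radius r = 6.4 cm (r < R).
Q_enc = ∫₀^r ρ(r')·4πr'² dr' = (4πρ₀/R³) ∫₀^r r'^5 dr' = 4πρ₀ r^6/(6·R³) = 6.445×10^-8 C.
Since E is radial and uniform over the Gaussian sphere, Φ = E·4πr² = Q_enc/ε₀.
E = k|Q_enc|/r² = (8.99×10^9)(6.445×10^-8)/(0.064)² = 1.41×10^5 N/C.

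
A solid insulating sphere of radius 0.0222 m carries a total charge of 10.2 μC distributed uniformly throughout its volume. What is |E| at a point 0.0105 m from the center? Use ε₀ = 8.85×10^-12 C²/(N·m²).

|E| ≈ 8.80×10^7 V/m

By spherical symmetry E is radial; choose a Gaussian sphere of radius r = 0.0105 m (r < R).
Only the charge within r is enclosed: Q_enc = Q·(r/R)³ = (10.2 μC)·(0.0105 m/0.0222 m)³ = 1.079e-6 C.
Since E is radial and uniform over the Gaussian sphere, Φ = E·4πr² = Q_enc/ε₀.
E = |Q_enc|/(4πε₀r²) = (1.079×10^-6)/(4π·8.85×10^-12·(0.0105)²) = 8.80×10^7 N/C.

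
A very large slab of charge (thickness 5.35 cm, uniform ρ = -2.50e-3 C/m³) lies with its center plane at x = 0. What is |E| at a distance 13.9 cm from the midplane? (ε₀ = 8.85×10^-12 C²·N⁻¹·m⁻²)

The point |x| = 13.9 cm lies outside the slab (half-thickness 0.02675 m). A symmetric pillbox spanning the full slab encloses Q_enc = ρ·d·A.
Flux = 2EA ⇒ E = |ρ|d/(2ε₀), independent of distance outside.
E = (2.50×10^-3)(0.0535)/(2·8.85×10^-12) = 7.56e6 N/C.

E = 7.56×10^6 V/m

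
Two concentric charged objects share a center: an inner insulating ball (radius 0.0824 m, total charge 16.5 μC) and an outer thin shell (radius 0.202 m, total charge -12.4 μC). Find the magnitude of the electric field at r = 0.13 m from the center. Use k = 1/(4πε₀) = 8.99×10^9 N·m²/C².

|E| ≈ 8.78×10^6 N/C

By spherical symmetry E is radial; choose a Gaussian sphere of radius r = 0.13 m (between the bodies, 0.0824 m < r < 0.202 m).
Only the inner charge is enclosed; the outer shell contributes nothing inside itself. Q_enc = 16.5 μC = 1.65×10^-5 C.
Applying ∮E·dA = Q_enc/ε₀ with Φ = E(4πr²):
E = k|Q_enc|/r² = (8.99×10^9)(1.65×10^-5)/(0.13)² = 8.78e6 N/C.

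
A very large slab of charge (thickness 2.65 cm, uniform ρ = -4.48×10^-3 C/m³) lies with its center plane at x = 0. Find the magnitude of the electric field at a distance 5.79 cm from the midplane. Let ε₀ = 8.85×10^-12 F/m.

The point |x| = 5.79 cm lies outside the slab (half-thickness 0.01325 m). A symmetric pillbox spanning the full slab encloses Q_enc = ρ·d·A.
Flux = 2EA ⇒ E = |ρ|d/(2ε₀), independent of distance outside.
E = (4.48×10^-3)(0.0265)/(2·8.85×10^-12) = 6.71e6 N/C.

|E| = 6.71e6 N/C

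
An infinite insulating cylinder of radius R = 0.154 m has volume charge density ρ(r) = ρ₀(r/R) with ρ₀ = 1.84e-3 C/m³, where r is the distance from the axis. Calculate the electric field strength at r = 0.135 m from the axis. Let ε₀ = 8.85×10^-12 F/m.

E = 8.20×10^6 V/m

By cylindrical symmetry E is radial; use a coaxial Gaussian cylinder of radius 0.135 m and length L (r < R).
λ_enc = ∫₀^r ρ(r')·2πr' dr' = (2πρ₀/R)·r^3/3 = 6.157e-5 C/m.
Applying ∮E·dA = Q_enc/ε₀ with the end caps contributing no flux:
E = |λ_enc|/(2πε₀r) = (6.157×10^-5)/(2π·8.85×10^-12·0.135) = 8.20×10^6 N/C.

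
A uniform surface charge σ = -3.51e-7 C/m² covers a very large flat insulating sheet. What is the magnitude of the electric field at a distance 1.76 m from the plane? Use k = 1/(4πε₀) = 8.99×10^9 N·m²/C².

1.98×10^4 V/m

By planar symmetry E is perpendicular to the sheet and uniform; use a Gaussian pillbox with flat faces of area A on each side of the sheet.
Only the two end caps contribute flux: Φ = 2EA. With Q_enc = σA, Gauss's law gives E = |σ|/(2ε₀).
E = 2πk|σ| = 2π(8.99×10^9)(3.51e-7) = 1.98×10^4 N/C.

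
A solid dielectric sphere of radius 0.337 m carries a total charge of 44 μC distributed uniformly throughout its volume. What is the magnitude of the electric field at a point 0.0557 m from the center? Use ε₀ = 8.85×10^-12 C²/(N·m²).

By spherical symmetry E is radial; choose a Gaussian sphere of radius r = 0.0557 m (r < R).
Only the charge within r is enclosed: Q_enc = Q·(r/R)³ = (44 μC)·(0.0557 m/0.337 m)³ = 1.987e-7 C.
Gauss's law: E·4πr² = Q_enc/ε₀.
E = |Q_enc|/(4πε₀r²) = (1.987×10^-7)/(4π·8.85×10^-12·(0.0557)²) = 5.76e5 N/C.

|E| = 5.76×10^5 N/C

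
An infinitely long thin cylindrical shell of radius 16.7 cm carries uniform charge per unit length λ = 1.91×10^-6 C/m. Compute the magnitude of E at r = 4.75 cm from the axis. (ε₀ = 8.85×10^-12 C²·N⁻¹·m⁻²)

E = 0 (no enclosed charge)

Choose a coaxial cylinder of radius r = 4.75 cm (arbitrary length L) as the Gaussian surface (r < 16.7 cm, inside the shell).
No charge is enclosed, so Gauss's law gives E·2πrL = 0 ⇒ E = 0.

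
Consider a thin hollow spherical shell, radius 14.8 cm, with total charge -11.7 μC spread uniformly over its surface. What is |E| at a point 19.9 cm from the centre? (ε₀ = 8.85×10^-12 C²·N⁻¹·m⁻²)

Take a concentric spherical Gaussian surface of radius r = 19.9 cm (r > 14.8 cm).
The entire shell is enclosed: Q_enc = -1.17×10^-5 C.
Applying ∮E·dA = Q_enc/ε₀ with Φ = E(4πr²):
E = |Q_enc|/(4πε₀r²) = (1.17×10^-5)/(4π·8.85×10^-12·(0.199)²) = 2.66×10^6 N/C.

2.66×10^6 N/C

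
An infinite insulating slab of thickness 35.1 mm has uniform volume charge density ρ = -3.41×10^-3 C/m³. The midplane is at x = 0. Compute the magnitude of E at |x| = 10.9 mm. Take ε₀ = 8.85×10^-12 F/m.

|E| = 4.20e6 N/C

By symmetry E is perpendicular to the slab. A Gaussian pillbox from −10.9 mm to +10.9 mm (face area A) lies entirely within the slab.
Q_enc = ρ·(2x)·A and flux = 2EA, so 2EA = 2ρxA/ε₀ ⇒ E = |ρ|x/ε₀.
E = (3.41×10^-3)(0.0109)/(8.85×10^-12) = 4.20×10^6 N/C.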